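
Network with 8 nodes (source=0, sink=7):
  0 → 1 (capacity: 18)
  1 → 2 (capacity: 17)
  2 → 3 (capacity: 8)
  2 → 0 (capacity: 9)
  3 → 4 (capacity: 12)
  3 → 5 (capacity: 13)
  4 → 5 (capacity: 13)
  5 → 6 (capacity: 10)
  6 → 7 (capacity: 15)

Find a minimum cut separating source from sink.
Min cut value = 8, edges: (2,3)

Min cut value: 8
Partition: S = [0, 1, 2], T = [3, 4, 5, 6, 7]
Cut edges: (2,3)

By max-flow min-cut theorem, max flow = min cut = 8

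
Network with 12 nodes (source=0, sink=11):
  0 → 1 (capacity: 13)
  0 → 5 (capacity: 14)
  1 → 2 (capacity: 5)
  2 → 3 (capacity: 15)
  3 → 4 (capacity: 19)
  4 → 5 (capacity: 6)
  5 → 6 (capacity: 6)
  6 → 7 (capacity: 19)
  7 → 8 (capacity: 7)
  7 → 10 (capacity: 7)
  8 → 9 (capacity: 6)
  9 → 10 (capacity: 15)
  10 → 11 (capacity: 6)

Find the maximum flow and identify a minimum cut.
Max flow = 6, Min cut edges: (10,11)

Maximum flow: 6
Minimum cut: (10,11)
Partition: S = [0, 1, 2, 3, 4, 5, 6, 7, 8, 9, 10], T = [11]

Max-flow min-cut theorem verified: both equal 6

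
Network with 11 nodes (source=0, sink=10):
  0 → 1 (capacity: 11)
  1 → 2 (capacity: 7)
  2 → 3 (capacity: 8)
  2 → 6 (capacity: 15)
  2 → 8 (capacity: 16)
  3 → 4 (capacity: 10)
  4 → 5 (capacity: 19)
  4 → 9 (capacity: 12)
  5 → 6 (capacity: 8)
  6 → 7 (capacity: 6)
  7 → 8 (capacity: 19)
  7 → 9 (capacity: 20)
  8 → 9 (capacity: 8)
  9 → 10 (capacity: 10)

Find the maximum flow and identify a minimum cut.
Max flow = 7, Min cut edges: (1,2)

Maximum flow: 7
Minimum cut: (1,2)
Partition: S = [0, 1], T = [2, 3, 4, 5, 6, 7, 8, 9, 10]

Max-flow min-cut theorem verified: both equal 7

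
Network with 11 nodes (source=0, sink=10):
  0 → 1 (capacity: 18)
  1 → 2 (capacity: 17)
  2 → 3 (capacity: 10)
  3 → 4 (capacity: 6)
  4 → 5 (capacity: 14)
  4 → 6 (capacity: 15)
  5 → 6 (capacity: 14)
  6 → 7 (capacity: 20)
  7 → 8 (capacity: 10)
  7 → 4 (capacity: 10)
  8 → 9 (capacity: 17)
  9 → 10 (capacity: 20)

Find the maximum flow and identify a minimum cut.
Max flow = 6, Min cut edges: (3,4)

Maximum flow: 6
Minimum cut: (3,4)
Partition: S = [0, 1, 2, 3], T = [4, 5, 6, 7, 8, 9, 10]

Max-flow min-cut theorem verified: both equal 6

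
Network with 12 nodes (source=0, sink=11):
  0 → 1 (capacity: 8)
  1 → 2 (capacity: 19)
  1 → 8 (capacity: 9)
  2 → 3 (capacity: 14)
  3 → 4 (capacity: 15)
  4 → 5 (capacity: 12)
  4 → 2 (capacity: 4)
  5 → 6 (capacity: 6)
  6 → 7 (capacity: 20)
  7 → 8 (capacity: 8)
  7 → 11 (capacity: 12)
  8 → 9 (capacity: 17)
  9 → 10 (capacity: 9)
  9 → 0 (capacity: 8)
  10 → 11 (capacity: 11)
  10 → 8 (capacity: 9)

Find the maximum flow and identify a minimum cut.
Max flow = 8, Min cut edges: (0,1)

Maximum flow: 8
Minimum cut: (0,1)
Partition: S = [0], T = [1, 2, 3, 4, 5, 6, 7, 8, 9, 10, 11]

Max-flow min-cut theorem verified: both equal 8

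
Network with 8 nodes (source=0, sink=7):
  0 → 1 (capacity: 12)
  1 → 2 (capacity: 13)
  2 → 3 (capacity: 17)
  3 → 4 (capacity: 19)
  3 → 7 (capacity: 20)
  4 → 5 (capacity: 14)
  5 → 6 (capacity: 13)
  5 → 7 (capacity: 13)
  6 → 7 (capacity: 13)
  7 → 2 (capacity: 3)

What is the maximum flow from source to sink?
Maximum flow = 12

Max flow: 12

Flow assignment:
  0 → 1: 12/12
  1 → 2: 12/13
  2 → 3: 12/17
  3 → 7: 12/20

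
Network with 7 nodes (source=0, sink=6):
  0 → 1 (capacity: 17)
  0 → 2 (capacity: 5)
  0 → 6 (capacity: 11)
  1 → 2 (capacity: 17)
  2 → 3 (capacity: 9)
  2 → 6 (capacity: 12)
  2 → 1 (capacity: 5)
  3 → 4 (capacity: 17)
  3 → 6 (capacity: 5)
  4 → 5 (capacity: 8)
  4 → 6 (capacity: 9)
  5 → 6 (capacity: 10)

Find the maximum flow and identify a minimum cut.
Max flow = 32, Min cut edges: (0,6), (2,3), (2,6)

Maximum flow: 32
Minimum cut: (0,6), (2,3), (2,6)
Partition: S = [0, 1, 2], T = [3, 4, 5, 6]

Max-flow min-cut theorem verified: both equal 32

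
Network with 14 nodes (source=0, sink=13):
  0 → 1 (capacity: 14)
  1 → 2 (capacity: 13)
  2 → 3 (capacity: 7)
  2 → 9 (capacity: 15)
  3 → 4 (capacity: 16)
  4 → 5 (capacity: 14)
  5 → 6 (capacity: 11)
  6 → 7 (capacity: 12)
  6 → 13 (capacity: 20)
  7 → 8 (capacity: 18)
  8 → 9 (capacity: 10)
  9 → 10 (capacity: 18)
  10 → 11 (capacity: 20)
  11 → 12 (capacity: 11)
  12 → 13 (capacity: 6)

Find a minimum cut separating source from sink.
Min cut value = 13, edges: (2,3), (12,13)

Min cut value: 13
Partition: S = [0, 1, 2, 7, 8, 9, 10, 11, 12], T = [3, 4, 5, 6, 13]
Cut edges: (2,3), (12,13)

By max-flow min-cut theorem, max flow = min cut = 13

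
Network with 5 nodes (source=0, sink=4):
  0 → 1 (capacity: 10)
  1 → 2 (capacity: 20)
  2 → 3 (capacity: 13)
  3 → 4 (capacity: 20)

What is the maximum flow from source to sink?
Maximum flow = 10

Max flow: 10

Flow assignment:
  0 → 1: 10/10
  1 → 2: 10/20
  2 → 3: 10/13
  3 → 4: 10/20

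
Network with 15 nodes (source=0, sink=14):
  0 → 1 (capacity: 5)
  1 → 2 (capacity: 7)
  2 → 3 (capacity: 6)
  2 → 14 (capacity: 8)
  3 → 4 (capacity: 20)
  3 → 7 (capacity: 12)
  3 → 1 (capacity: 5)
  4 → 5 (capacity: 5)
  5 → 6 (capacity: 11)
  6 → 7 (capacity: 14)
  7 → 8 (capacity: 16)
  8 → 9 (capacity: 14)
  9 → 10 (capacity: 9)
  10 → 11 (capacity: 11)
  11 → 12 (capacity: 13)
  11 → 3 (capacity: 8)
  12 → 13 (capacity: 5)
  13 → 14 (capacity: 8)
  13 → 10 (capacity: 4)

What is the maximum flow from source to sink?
Maximum flow = 5

Max flow: 5

Flow assignment:
  0 → 1: 5/5
  1 → 2: 5/7
  2 → 14: 5/8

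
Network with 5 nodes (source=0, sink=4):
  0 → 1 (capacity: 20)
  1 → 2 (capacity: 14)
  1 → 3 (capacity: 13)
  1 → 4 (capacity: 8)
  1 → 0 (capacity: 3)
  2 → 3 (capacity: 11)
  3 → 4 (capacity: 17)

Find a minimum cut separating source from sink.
Min cut value = 20, edges: (0,1)

Min cut value: 20
Partition: S = [0], T = [1, 2, 3, 4]
Cut edges: (0,1)

By max-flow min-cut theorem, max flow = min cut = 20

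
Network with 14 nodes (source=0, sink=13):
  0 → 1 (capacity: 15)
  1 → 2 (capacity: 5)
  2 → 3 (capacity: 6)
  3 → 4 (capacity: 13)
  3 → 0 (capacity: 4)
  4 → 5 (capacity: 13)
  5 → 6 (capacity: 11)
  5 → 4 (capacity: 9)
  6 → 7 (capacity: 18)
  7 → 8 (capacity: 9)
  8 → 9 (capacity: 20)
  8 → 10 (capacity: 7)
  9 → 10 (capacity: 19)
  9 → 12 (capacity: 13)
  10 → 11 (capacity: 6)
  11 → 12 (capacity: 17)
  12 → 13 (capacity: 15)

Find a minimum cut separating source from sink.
Min cut value = 5, edges: (1,2)

Min cut value: 5
Partition: S = [0, 1], T = [2, 3, 4, 5, 6, 7, 8, 9, 10, 11, 12, 13]
Cut edges: (1,2)

By max-flow min-cut theorem, max flow = min cut = 5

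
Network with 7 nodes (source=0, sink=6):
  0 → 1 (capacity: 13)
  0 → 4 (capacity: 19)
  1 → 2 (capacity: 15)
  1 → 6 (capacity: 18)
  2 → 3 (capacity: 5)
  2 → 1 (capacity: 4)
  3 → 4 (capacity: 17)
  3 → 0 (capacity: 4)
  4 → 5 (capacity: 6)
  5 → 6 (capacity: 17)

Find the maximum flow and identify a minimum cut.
Max flow = 19, Min cut edges: (0,1), (4,5)

Maximum flow: 19
Minimum cut: (0,1), (4,5)
Partition: S = [0, 3, 4], T = [1, 2, 5, 6]

Max-flow min-cut theorem verified: both equal 19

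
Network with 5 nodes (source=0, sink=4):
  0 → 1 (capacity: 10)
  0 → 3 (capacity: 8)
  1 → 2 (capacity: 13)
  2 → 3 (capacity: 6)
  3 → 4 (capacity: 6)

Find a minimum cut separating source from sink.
Min cut value = 6, edges: (3,4)

Min cut value: 6
Partition: S = [0, 1, 2, 3], T = [4]
Cut edges: (3,4)

By max-flow min-cut theorem, max flow = min cut = 6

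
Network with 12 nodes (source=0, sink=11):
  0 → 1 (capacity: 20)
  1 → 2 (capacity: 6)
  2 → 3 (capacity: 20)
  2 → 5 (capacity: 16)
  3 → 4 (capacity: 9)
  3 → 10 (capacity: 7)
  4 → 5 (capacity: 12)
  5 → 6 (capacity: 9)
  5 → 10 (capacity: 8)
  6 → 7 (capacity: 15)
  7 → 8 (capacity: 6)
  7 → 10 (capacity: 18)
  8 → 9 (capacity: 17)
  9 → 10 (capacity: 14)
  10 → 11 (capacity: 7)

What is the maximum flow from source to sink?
Maximum flow = 6

Max flow: 6

Flow assignment:
  0 → 1: 6/20
  1 → 2: 6/6
  2 → 3: 6/20
  3 → 10: 6/7
  10 → 11: 6/7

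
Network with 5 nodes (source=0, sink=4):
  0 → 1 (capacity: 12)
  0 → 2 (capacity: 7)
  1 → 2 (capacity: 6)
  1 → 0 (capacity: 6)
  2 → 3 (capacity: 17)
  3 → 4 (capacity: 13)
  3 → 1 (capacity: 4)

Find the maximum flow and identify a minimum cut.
Max flow = 13, Min cut edges: (3,4)

Maximum flow: 13
Minimum cut: (3,4)
Partition: S = [0, 1, 2, 3], T = [4]

Max-flow min-cut theorem verified: both equal 13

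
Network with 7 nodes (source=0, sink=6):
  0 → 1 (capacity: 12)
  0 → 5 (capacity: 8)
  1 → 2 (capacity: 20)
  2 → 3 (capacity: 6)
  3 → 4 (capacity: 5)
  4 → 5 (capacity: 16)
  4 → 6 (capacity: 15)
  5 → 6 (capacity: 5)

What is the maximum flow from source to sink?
Maximum flow = 10

Max flow: 10

Flow assignment:
  0 → 1: 5/12
  0 → 5: 5/8
  1 → 2: 5/20
  2 → 3: 5/6
  3 → 4: 5/5
  4 → 6: 5/15
  5 → 6: 5/5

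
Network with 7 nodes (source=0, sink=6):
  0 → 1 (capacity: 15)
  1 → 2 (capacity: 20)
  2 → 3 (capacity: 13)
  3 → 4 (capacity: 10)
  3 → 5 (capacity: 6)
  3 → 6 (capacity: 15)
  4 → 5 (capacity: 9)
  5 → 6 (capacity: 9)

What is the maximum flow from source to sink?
Maximum flow = 13

Max flow: 13

Flow assignment:
  0 → 1: 13/15
  1 → 2: 13/20
  2 → 3: 13/13
  3 → 6: 13/15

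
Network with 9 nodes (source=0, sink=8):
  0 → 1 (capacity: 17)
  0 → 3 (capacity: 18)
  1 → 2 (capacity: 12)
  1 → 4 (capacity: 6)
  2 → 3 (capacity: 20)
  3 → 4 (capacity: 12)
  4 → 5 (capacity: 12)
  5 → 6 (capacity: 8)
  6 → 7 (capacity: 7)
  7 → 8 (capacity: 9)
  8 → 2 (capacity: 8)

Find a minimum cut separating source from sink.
Min cut value = 7, edges: (6,7)

Min cut value: 7
Partition: S = [0, 1, 2, 3, 4, 5, 6], T = [7, 8]
Cut edges: (6,7)

By max-flow min-cut theorem, max flow = min cut = 7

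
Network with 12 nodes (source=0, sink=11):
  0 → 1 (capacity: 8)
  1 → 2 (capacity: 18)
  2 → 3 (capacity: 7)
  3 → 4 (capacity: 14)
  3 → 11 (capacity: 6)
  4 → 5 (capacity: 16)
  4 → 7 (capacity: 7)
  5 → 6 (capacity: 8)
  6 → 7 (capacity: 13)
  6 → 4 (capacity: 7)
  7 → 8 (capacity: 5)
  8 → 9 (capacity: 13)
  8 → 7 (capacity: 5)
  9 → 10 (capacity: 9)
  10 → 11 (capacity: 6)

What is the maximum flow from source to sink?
Maximum flow = 7

Max flow: 7

Flow assignment:
  0 → 1: 7/8
  1 → 2: 7/18
  2 → 3: 7/7
  3 → 4: 1/14
  3 → 11: 6/6
  4 → 7: 1/7
  7 → 8: 1/5
  8 → 9: 1/13
  9 → 10: 1/9
  10 → 11: 1/6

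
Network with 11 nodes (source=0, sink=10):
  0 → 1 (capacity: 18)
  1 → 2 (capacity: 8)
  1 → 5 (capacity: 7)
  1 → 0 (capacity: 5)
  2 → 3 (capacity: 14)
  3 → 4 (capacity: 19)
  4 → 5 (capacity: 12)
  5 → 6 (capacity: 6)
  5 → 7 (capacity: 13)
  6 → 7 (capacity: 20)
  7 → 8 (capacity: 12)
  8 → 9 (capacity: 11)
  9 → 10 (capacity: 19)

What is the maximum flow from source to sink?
Maximum flow = 11

Max flow: 11

Flow assignment:
  0 → 1: 11/18
  1 → 2: 8/8
  1 → 5: 3/7
  2 → 3: 8/14
  3 → 4: 8/19
  4 → 5: 8/12
  5 → 7: 11/13
  7 → 8: 11/12
  8 → 9: 11/11
  9 → 10: 11/19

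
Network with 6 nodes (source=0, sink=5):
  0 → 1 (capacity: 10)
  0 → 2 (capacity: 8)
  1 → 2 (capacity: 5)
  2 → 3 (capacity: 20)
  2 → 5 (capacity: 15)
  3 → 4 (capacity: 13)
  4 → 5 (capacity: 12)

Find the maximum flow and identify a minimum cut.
Max flow = 13, Min cut edges: (0,2), (1,2)

Maximum flow: 13
Minimum cut: (0,2), (1,2)
Partition: S = [0, 1], T = [2, 3, 4, 5]

Max-flow min-cut theorem verified: both equal 13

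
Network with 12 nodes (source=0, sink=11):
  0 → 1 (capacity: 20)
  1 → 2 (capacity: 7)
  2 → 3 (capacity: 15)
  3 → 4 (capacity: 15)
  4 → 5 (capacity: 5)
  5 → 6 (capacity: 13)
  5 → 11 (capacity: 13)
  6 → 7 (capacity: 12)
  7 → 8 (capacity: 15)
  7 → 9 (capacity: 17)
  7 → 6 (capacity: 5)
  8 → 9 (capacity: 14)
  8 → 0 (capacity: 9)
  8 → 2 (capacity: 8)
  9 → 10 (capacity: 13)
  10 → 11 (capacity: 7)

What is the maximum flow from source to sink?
Maximum flow = 5

Max flow: 5

Flow assignment:
  0 → 1: 5/20
  1 → 2: 5/7
  2 → 3: 5/15
  3 → 4: 5/15
  4 → 5: 5/5
  5 → 11: 5/13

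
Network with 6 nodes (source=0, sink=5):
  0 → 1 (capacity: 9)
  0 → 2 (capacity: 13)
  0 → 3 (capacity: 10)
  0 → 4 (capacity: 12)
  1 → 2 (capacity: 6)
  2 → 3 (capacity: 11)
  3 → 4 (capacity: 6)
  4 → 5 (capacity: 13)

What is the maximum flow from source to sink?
Maximum flow = 13

Max flow: 13

Flow assignment:
  0 → 1: 6/9
  0 → 4: 7/12
  1 → 2: 6/6
  2 → 3: 6/11
  3 → 4: 6/6
  4 → 5: 13/13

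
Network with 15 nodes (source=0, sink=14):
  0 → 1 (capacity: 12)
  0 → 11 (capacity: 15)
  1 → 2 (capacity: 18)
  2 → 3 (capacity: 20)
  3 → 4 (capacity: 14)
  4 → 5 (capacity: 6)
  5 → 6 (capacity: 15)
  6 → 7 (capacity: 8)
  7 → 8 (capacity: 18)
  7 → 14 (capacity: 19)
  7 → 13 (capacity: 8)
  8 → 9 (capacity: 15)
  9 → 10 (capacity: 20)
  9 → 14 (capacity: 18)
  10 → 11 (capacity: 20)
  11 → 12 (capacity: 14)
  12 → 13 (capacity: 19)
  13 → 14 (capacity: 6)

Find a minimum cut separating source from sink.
Min cut value = 12, edges: (4,5), (13,14)

Min cut value: 12
Partition: S = [0, 1, 2, 3, 4, 10, 11, 12, 13], T = [5, 6, 7, 8, 9, 14]
Cut edges: (4,5), (13,14)

By max-flow min-cut theorem, max flow = min cut = 12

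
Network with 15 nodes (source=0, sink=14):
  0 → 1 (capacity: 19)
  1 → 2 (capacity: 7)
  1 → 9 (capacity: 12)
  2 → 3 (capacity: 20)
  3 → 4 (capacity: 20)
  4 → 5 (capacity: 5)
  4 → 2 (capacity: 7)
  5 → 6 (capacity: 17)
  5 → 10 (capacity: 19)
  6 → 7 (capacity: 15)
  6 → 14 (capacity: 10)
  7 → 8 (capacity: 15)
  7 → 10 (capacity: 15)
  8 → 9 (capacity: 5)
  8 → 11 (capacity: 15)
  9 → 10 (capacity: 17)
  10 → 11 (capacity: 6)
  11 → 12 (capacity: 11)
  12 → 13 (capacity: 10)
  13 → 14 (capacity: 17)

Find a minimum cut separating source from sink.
Min cut value = 11, edges: (4,5), (10,11)

Min cut value: 11
Partition: S = [0, 1, 2, 3, 4, 9, 10], T = [5, 6, 7, 8, 11, 12, 13, 14]
Cut edges: (4,5), (10,11)

By max-flow min-cut theorem, max flow = min cut = 11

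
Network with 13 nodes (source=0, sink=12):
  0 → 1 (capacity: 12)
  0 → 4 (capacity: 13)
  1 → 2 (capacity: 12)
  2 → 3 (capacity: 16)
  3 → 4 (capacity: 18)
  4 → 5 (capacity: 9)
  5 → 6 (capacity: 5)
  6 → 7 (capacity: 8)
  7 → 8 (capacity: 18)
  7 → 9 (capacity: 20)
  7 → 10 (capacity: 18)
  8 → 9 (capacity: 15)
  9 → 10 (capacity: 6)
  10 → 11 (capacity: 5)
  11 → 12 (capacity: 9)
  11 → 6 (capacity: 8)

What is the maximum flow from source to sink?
Maximum flow = 5

Max flow: 5

Flow assignment:
  0 → 1: 5/12
  1 → 2: 5/12
  2 → 3: 5/16
  3 → 4: 5/18
  4 → 5: 5/9
  5 → 6: 5/5
  6 → 7: 5/8
  7 → 10: 5/18
  10 → 11: 5/5
  11 → 12: 5/9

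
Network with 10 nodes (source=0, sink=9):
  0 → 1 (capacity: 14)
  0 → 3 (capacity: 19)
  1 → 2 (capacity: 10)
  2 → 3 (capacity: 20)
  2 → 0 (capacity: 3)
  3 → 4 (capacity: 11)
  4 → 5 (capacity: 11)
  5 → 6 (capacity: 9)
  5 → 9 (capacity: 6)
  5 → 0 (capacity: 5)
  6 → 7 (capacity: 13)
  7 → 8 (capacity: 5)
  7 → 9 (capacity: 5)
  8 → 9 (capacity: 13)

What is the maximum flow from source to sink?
Maximum flow = 11

Max flow: 11

Flow assignment:
  0 → 1: 3/14
  0 → 3: 11/19
  1 → 2: 3/10
  2 → 0: 3/3
  3 → 4: 11/11
  4 → 5: 11/11
  5 → 6: 5/9
  5 → 9: 6/6
  6 → 7: 5/13
  7 → 9: 5/5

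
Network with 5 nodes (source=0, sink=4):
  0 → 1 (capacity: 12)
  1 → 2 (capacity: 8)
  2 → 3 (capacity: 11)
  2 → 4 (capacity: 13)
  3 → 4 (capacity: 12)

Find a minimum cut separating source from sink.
Min cut value = 8, edges: (1,2)

Min cut value: 8
Partition: S = [0, 1], T = [2, 3, 4]
Cut edges: (1,2)

By max-flow min-cut theorem, max flow = min cut = 8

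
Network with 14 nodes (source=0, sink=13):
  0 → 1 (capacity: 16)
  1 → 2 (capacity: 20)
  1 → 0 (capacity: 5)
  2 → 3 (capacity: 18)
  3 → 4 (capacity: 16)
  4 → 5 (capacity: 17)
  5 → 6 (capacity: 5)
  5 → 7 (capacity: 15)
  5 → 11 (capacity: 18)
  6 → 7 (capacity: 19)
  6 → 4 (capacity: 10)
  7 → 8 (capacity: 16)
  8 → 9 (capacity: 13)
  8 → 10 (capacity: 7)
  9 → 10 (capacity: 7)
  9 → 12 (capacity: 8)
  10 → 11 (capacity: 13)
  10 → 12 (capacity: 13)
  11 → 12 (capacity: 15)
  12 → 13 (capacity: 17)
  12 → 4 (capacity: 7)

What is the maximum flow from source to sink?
Maximum flow = 16

Max flow: 16

Flow assignment:
  0 → 1: 16/16
  1 → 2: 16/20
  2 → 3: 16/18
  3 → 4: 16/16
  4 → 5: 16/17
  5 → 7: 1/15
  5 → 11: 15/18
  7 → 8: 1/16
  8 → 9: 1/13
  9 → 12: 1/8
  11 → 12: 15/15
  12 → 13: 16/17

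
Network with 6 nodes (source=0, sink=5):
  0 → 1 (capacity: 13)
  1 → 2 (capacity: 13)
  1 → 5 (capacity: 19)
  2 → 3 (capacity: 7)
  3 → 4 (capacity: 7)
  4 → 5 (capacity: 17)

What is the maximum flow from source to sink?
Maximum flow = 13

Max flow: 13

Flow assignment:
  0 → 1: 13/13
  1 → 5: 13/19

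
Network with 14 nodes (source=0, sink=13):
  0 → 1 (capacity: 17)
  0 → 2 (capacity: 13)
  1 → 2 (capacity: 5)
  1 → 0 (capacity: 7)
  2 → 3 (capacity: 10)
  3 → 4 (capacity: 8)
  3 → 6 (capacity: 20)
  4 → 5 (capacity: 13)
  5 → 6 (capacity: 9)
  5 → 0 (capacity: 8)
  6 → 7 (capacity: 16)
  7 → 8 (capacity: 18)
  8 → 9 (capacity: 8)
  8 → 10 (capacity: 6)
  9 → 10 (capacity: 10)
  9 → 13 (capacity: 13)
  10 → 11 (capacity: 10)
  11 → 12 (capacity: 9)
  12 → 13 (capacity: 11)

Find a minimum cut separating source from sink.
Min cut value = 10, edges: (2,3)

Min cut value: 10
Partition: S = [0, 1, 2], T = [3, 4, 5, 6, 7, 8, 9, 10, 11, 12, 13]
Cut edges: (2,3)

By max-flow min-cut theorem, max flow = min cut = 10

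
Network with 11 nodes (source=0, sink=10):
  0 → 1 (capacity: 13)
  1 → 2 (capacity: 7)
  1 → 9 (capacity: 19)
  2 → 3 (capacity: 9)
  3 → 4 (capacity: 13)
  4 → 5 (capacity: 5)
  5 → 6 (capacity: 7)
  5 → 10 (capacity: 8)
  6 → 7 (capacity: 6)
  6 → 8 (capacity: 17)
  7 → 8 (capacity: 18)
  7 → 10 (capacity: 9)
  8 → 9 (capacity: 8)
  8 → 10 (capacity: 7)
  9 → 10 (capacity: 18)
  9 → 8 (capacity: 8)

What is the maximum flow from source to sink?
Maximum flow = 13

Max flow: 13

Flow assignment:
  0 → 1: 13/13
  1 → 9: 13/19
  9 → 10: 13/18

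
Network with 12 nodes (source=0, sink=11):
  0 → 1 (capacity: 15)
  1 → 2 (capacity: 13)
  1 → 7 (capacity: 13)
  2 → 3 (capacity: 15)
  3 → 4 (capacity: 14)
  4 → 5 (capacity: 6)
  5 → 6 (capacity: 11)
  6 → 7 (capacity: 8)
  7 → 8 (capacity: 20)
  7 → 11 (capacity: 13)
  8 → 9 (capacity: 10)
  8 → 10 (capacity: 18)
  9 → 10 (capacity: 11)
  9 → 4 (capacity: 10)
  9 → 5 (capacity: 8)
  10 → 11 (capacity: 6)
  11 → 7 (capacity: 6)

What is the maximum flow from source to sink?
Maximum flow = 15

Max flow: 15

Flow assignment:
  0 → 1: 15/15
  1 → 2: 2/13
  1 → 7: 13/13
  2 → 3: 2/15
  3 → 4: 2/14
  4 → 5: 2/6
  5 → 6: 2/11
  6 → 7: 2/8
  7 → 8: 2/20
  7 → 11: 13/13
  8 → 10: 2/18
  10 → 11: 2/6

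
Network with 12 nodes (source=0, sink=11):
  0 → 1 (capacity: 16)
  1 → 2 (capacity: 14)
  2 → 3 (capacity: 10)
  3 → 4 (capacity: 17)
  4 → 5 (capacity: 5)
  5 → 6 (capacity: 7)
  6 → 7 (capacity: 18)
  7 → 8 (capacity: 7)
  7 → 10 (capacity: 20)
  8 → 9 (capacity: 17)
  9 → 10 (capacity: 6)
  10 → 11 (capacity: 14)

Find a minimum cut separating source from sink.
Min cut value = 5, edges: (4,5)

Min cut value: 5
Partition: S = [0, 1, 2, 3, 4], T = [5, 6, 7, 8, 9, 10, 11]
Cut edges: (4,5)

By max-flow min-cut theorem, max flow = min cut = 5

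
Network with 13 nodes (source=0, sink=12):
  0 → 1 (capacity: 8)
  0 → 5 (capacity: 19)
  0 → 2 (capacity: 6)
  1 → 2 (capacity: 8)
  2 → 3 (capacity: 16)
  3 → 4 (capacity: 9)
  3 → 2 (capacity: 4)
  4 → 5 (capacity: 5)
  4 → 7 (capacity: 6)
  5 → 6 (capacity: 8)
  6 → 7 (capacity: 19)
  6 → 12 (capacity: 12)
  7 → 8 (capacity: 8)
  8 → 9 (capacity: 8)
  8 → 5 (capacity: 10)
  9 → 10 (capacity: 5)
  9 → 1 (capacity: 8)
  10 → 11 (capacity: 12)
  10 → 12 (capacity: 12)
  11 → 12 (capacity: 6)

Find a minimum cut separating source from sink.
Min cut value = 13, edges: (5,6), (9,10)

Min cut value: 13
Partition: S = [0, 1, 2, 3, 4, 5, 7, 8, 9], T = [6, 10, 11, 12]
Cut edges: (5,6), (9,10)

By max-flow min-cut theorem, max flow = min cut = 13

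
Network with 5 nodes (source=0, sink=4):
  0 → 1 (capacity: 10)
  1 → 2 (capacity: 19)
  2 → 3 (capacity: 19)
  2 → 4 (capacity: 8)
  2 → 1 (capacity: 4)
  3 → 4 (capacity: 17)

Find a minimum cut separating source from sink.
Min cut value = 10, edges: (0,1)

Min cut value: 10
Partition: S = [0], T = [1, 2, 3, 4]
Cut edges: (0,1)

By max-flow min-cut theorem, max flow = min cut = 10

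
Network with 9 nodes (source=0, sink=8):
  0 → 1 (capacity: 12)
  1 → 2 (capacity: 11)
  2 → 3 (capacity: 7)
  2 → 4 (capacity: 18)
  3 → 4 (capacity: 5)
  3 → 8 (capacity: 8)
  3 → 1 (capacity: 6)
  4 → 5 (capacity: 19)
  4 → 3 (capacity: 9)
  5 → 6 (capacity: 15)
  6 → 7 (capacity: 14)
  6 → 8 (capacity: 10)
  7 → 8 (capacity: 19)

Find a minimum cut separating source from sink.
Min cut value = 11, edges: (1,2)

Min cut value: 11
Partition: S = [0, 1], T = [2, 3, 4, 5, 6, 7, 8]
Cut edges: (1,2)

By max-flow min-cut theorem, max flow = min cut = 11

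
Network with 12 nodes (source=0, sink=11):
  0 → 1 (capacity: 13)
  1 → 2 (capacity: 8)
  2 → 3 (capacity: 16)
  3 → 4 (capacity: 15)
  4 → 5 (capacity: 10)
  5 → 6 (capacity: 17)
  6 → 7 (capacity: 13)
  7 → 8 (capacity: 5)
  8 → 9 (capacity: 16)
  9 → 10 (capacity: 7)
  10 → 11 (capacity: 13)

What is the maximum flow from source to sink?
Maximum flow = 5

Max flow: 5

Flow assignment:
  0 → 1: 5/13
  1 → 2: 5/8
  2 → 3: 5/16
  3 → 4: 5/15
  4 → 5: 5/10
  5 → 6: 5/17
  6 → 7: 5/13
  7 → 8: 5/5
  8 → 9: 5/16
  9 → 10: 5/7
  10 → 11: 5/13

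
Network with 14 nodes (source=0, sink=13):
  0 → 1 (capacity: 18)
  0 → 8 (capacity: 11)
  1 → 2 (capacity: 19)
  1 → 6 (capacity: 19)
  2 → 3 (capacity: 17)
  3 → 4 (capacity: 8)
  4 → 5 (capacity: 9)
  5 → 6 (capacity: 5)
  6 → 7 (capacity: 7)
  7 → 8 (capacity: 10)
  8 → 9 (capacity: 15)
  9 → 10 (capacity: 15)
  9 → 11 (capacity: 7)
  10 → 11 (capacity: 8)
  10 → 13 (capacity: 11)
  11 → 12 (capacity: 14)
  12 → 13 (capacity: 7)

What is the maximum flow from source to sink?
Maximum flow = 15

Max flow: 15

Flow assignment:
  0 → 1: 7/18
  0 → 8: 8/11
  1 → 6: 7/19
  6 → 7: 7/7
  7 → 8: 7/10
  8 → 9: 15/15
  9 → 10: 11/15
  9 → 11: 4/7
  10 → 13: 11/11
  11 → 12: 4/14
  12 → 13: 4/7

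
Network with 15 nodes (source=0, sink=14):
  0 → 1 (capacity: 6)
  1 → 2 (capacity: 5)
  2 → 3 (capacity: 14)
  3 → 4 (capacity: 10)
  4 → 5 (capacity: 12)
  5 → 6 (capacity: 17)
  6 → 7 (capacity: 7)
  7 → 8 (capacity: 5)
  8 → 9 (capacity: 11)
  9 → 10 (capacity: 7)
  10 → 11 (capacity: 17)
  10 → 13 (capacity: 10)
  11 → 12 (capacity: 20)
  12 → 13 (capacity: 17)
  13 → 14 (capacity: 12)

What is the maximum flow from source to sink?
Maximum flow = 5

Max flow: 5

Flow assignment:
  0 → 1: 5/6
  1 → 2: 5/5
  2 → 3: 5/14
  3 → 4: 5/10
  4 → 5: 5/12
  5 → 6: 5/17
  6 → 7: 5/7
  7 → 8: 5/5
  8 → 9: 5/11
  9 → 10: 5/7
  10 → 13: 5/10
  13 → 14: 5/12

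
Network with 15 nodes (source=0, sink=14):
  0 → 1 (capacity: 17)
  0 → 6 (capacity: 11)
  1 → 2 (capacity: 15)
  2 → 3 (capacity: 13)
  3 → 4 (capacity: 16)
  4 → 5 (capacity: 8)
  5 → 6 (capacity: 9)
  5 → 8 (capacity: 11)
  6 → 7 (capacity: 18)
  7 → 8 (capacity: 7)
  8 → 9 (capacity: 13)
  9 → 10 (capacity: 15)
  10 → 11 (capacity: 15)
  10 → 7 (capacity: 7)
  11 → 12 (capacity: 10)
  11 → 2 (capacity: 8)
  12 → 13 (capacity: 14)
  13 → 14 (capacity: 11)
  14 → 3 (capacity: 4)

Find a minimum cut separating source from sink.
Min cut value = 10, edges: (11,12)

Min cut value: 10
Partition: S = [0, 1, 2, 3, 4, 5, 6, 7, 8, 9, 10, 11], T = [12, 13, 14]
Cut edges: (11,12)

By max-flow min-cut theorem, max flow = min cut = 10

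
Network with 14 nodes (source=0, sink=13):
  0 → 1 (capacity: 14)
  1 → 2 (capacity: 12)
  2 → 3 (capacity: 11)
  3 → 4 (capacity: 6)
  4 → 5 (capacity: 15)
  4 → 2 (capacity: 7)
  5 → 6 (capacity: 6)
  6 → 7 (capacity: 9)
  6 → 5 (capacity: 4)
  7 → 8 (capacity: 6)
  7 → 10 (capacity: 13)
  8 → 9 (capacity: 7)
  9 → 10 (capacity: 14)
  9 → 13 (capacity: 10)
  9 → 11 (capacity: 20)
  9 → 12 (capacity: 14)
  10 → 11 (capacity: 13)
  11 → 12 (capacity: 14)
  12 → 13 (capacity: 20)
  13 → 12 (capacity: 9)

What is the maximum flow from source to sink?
Maximum flow = 6

Max flow: 6

Flow assignment:
  0 → 1: 6/14
  1 → 2: 6/12
  2 → 3: 6/11
  3 → 4: 6/6
  4 → 5: 6/15
  5 → 6: 6/6
  6 → 7: 6/9
  7 → 8: 6/6
  8 → 9: 6/7
  9 → 13: 6/10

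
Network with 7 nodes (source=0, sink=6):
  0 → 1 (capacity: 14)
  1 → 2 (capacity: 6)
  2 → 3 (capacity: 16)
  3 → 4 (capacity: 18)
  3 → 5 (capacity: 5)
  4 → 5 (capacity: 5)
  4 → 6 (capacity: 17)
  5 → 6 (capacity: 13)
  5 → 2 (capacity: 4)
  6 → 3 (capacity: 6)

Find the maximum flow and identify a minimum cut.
Max flow = 6, Min cut edges: (1,2)

Maximum flow: 6
Minimum cut: (1,2)
Partition: S = [0, 1], T = [2, 3, 4, 5, 6]

Max-flow min-cut theorem verified: both equal 6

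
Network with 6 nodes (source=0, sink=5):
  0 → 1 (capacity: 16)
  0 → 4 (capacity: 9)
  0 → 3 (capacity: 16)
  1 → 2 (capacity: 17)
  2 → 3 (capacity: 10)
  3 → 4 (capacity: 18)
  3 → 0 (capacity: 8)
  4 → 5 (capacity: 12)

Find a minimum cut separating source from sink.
Min cut value = 12, edges: (4,5)

Min cut value: 12
Partition: S = [0, 1, 2, 3, 4], T = [5]
Cut edges: (4,5)

By max-flow min-cut theorem, max flow = min cut = 12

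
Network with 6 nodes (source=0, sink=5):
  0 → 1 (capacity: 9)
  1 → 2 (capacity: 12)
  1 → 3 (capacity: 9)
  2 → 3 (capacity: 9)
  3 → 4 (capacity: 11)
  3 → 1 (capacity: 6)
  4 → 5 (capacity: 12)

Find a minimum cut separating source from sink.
Min cut value = 9, edges: (0,1)

Min cut value: 9
Partition: S = [0], T = [1, 2, 3, 4, 5]
Cut edges: (0,1)

By max-flow min-cut theorem, max flow = min cut = 9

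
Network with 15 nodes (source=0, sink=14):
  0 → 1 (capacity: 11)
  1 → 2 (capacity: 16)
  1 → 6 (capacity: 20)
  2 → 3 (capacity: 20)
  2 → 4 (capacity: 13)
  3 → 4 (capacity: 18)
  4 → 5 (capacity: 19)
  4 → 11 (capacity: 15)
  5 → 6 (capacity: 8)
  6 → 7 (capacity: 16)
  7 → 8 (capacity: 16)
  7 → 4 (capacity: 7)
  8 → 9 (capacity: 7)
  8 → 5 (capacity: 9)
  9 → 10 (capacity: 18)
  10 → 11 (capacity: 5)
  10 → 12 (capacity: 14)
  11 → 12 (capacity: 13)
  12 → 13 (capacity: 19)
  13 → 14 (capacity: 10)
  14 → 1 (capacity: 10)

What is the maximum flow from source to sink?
Maximum flow = 10

Max flow: 10

Flow assignment:
  0 → 1: 10/11
  1 → 2: 10/16
  2 → 4: 10/13
  4 → 11: 10/15
  11 → 12: 10/13
  12 → 13: 10/19
  13 → 14: 10/10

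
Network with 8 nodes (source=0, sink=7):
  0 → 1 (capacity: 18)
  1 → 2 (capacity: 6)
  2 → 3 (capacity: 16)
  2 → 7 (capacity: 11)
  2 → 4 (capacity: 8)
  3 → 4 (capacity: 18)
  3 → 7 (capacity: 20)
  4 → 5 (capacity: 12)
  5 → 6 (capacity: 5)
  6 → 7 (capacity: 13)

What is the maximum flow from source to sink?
Maximum flow = 6

Max flow: 6

Flow assignment:
  0 → 1: 6/18
  1 → 2: 6/6
  2 → 7: 6/11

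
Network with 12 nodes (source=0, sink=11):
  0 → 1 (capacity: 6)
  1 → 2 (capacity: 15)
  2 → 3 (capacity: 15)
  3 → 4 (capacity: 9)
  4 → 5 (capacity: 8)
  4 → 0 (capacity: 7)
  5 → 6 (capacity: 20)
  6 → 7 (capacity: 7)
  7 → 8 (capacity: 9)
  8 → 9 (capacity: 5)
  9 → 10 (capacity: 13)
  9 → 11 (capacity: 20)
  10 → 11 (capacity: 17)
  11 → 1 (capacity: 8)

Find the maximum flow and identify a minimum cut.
Max flow = 5, Min cut edges: (8,9)

Maximum flow: 5
Minimum cut: (8,9)
Partition: S = [0, 1, 2, 3, 4, 5, 6, 7, 8], T = [9, 10, 11]

Max-flow min-cut theorem verified: both equal 5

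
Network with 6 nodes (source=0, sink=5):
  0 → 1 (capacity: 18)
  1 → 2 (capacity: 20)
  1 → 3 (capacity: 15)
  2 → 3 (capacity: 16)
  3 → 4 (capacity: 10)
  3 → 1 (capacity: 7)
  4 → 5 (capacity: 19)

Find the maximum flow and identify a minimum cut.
Max flow = 10, Min cut edges: (3,4)

Maximum flow: 10
Minimum cut: (3,4)
Partition: S = [0, 1, 2, 3], T = [4, 5]

Max-flow min-cut theorem verified: both equal 10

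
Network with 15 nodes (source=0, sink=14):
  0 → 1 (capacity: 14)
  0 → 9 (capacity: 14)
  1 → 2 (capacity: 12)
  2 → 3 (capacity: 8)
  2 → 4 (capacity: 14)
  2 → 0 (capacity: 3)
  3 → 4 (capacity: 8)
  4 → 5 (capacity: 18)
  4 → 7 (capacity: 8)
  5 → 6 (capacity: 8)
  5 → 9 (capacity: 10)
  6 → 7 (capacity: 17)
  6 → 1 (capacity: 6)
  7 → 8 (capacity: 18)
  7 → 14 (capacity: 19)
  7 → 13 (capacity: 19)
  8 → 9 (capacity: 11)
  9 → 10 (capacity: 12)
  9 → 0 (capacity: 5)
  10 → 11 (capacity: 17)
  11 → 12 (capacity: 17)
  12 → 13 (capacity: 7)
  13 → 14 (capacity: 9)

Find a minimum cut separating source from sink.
Min cut value = 19, edges: (1,2), (12,13)

Min cut value: 19
Partition: S = [0, 1, 8, 9, 10, 11, 12], T = [2, 3, 4, 5, 6, 7, 13, 14]
Cut edges: (1,2), (12,13)

By max-flow min-cut theorem, max flow = min cut = 19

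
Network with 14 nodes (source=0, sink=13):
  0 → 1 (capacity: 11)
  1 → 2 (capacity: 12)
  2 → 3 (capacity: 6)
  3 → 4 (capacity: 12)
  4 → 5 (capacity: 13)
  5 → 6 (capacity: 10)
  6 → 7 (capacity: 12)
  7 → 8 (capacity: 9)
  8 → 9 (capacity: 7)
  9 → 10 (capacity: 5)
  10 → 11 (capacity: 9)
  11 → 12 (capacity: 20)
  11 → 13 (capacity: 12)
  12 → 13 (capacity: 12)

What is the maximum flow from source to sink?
Maximum flow = 5

Max flow: 5

Flow assignment:
  0 → 1: 5/11
  1 → 2: 5/12
  2 → 3: 5/6
  3 → 4: 5/12
  4 → 5: 5/13
  5 → 6: 5/10
  6 → 7: 5/12
  7 → 8: 5/9
  8 → 9: 5/7
  9 → 10: 5/5
  10 → 11: 5/9
  11 → 13: 5/12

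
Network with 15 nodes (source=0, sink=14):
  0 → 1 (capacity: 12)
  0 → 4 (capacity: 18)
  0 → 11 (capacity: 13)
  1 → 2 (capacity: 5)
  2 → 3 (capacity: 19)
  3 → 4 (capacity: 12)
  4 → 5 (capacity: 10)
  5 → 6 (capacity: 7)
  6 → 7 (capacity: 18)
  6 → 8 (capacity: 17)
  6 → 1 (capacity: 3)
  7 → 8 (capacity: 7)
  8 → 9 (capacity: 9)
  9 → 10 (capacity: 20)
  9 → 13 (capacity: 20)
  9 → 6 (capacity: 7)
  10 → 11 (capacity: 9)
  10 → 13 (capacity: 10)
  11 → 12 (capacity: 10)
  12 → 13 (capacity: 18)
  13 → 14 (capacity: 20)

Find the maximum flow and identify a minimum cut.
Max flow = 17, Min cut edges: (5,6), (11,12)

Maximum flow: 17
Minimum cut: (5,6), (11,12)
Partition: S = [0, 1, 2, 3, 4, 5, 11], T = [6, 7, 8, 9, 10, 12, 13, 14]

Max-flow min-cut theorem verified: both equal 17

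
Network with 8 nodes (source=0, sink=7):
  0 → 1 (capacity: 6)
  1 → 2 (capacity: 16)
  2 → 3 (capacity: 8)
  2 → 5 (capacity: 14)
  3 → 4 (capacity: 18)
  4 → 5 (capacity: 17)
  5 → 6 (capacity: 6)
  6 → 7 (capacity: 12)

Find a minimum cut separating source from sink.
Min cut value = 6, edges: (5,6)

Min cut value: 6
Partition: S = [0, 1, 2, 3, 4, 5], T = [6, 7]
Cut edges: (5,6)

By max-flow min-cut theorem, max flow = min cut = 6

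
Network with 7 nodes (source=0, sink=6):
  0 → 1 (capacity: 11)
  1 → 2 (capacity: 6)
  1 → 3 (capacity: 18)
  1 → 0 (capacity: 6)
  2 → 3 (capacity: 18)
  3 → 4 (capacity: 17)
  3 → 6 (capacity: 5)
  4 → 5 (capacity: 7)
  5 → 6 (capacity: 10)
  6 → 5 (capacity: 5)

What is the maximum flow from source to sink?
Maximum flow = 11

Max flow: 11

Flow assignment:
  0 → 1: 11/11
  1 → 3: 11/18
  3 → 4: 6/17
  3 → 6: 5/5
  4 → 5: 6/7
  5 → 6: 6/10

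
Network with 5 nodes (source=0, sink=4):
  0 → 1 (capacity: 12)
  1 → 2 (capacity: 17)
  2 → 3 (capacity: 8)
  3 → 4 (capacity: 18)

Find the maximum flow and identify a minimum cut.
Max flow = 8, Min cut edges: (2,3)

Maximum flow: 8
Minimum cut: (2,3)
Partition: S = [0, 1, 2], T = [3, 4]

Max-flow min-cut theorem verified: both equal 8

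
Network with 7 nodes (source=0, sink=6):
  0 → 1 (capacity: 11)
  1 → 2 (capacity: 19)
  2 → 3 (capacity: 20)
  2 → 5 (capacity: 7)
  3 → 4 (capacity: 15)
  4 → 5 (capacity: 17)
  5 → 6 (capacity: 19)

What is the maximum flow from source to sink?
Maximum flow = 11

Max flow: 11

Flow assignment:
  0 → 1: 11/11
  1 → 2: 11/19
  2 → 3: 4/20
  2 → 5: 7/7
  3 → 4: 4/15
  4 → 5: 4/17
  5 → 6: 11/19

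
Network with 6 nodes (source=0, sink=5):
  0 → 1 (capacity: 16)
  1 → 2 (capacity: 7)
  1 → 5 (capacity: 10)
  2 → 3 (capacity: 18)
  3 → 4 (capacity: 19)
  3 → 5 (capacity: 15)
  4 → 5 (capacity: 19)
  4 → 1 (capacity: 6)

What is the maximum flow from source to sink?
Maximum flow = 16

Max flow: 16

Flow assignment:
  0 → 1: 16/16
  1 → 2: 6/7
  1 → 5: 10/10
  2 → 3: 6/18
  3 → 5: 6/15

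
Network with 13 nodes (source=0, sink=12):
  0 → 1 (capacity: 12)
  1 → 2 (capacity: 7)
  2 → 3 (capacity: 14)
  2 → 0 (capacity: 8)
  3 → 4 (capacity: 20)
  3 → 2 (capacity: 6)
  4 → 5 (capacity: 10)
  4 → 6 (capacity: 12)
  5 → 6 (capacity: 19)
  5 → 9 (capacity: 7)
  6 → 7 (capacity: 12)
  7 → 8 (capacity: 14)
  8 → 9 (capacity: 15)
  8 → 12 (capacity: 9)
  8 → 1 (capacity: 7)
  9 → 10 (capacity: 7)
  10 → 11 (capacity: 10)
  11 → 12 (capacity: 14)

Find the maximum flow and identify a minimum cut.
Max flow = 7, Min cut edges: (1,2)

Maximum flow: 7
Minimum cut: (1,2)
Partition: S = [0, 1], T = [2, 3, 4, 5, 6, 7, 8, 9, 10, 11, 12]

Max-flow min-cut theorem verified: both equal 7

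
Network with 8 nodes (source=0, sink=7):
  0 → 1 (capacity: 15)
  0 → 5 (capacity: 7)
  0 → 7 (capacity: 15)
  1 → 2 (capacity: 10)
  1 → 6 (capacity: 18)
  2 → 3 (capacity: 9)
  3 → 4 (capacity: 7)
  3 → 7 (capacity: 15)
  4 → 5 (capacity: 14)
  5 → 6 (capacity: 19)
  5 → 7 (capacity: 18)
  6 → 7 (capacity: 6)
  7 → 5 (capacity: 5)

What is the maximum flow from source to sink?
Maximum flow = 37

Max flow: 37

Flow assignment:
  0 → 1: 15/15
  0 → 5: 7/7
  0 → 7: 15/15
  1 → 2: 9/10
  1 → 6: 6/18
  2 → 3: 9/9
  3 → 7: 9/15
  5 → 7: 7/18
  6 → 7: 6/6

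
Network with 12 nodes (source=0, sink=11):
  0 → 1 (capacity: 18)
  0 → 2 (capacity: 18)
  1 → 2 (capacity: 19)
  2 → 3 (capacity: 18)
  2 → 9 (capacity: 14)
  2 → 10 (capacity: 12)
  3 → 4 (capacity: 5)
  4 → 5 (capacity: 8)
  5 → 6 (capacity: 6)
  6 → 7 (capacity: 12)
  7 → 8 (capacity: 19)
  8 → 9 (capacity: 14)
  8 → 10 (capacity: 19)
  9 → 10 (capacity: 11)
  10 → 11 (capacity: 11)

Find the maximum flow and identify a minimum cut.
Max flow = 11, Min cut edges: (10,11)

Maximum flow: 11
Minimum cut: (10,11)
Partition: S = [0, 1, 2, 3, 4, 5, 6, 7, 8, 9, 10], T = [11]

Max-flow min-cut theorem verified: both equal 11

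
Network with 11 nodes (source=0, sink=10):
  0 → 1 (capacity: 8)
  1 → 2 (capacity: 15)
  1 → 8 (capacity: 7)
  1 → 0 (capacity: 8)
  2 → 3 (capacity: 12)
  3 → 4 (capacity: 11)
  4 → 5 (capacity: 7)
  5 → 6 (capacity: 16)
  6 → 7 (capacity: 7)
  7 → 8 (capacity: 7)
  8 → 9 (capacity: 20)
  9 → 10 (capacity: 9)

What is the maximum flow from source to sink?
Maximum flow = 8

Max flow: 8

Flow assignment:
  0 → 1: 8/8
  1 → 2: 1/15
  1 → 8: 7/7
  2 → 3: 1/12
  3 → 4: 1/11
  4 → 5: 1/7
  5 → 6: 1/16
  6 → 7: 1/7
  7 → 8: 1/7
  8 → 9: 8/20
  9 → 10: 8/9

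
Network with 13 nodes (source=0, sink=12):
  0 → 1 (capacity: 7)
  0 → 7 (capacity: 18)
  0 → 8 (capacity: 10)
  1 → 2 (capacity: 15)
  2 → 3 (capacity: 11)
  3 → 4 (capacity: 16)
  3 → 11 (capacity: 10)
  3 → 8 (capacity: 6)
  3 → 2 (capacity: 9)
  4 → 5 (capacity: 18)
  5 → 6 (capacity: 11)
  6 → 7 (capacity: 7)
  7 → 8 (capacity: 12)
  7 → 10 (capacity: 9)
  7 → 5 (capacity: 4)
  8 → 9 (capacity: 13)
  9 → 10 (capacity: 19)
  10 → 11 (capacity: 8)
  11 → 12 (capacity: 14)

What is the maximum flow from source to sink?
Maximum flow = 14

Max flow: 14

Flow assignment:
  0 → 1: 6/7
  0 → 7: 8/18
  1 → 2: 6/15
  2 → 3: 6/11
  3 → 11: 6/10
  5 → 6: 4/11
  6 → 7: 4/7
  7 → 10: 8/9
  7 → 5: 4/4
  10 → 11: 8/8
  11 → 12: 14/14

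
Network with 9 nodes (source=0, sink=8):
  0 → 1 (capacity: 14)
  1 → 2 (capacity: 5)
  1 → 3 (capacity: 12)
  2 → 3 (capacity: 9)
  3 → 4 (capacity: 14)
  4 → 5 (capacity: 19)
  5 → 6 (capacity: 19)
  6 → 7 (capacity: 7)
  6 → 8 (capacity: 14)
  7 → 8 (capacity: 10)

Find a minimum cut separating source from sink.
Min cut value = 14, edges: (3,4)

Min cut value: 14
Partition: S = [0, 1, 2, 3], T = [4, 5, 6, 7, 8]
Cut edges: (3,4)

By max-flow min-cut theorem, max flow = min cut = 14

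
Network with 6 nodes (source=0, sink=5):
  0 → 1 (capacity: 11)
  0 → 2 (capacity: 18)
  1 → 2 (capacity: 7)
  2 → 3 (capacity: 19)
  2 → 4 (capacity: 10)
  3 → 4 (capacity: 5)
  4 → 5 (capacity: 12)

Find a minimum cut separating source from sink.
Min cut value = 12, edges: (4,5)

Min cut value: 12
Partition: S = [0, 1, 2, 3, 4], T = [5]
Cut edges: (4,5)

By max-flow min-cut theorem, max flow = min cut = 12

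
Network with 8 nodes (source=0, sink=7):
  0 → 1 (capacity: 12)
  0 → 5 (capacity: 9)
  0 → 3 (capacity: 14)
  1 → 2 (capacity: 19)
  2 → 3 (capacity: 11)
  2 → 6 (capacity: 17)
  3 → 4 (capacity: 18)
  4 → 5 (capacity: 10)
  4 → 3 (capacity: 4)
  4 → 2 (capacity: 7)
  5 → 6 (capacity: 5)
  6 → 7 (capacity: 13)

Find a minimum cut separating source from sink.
Min cut value = 13, edges: (6,7)

Min cut value: 13
Partition: S = [0, 1, 2, 3, 4, 5, 6], T = [7]
Cut edges: (6,7)

By max-flow min-cut theorem, max flow = min cut = 13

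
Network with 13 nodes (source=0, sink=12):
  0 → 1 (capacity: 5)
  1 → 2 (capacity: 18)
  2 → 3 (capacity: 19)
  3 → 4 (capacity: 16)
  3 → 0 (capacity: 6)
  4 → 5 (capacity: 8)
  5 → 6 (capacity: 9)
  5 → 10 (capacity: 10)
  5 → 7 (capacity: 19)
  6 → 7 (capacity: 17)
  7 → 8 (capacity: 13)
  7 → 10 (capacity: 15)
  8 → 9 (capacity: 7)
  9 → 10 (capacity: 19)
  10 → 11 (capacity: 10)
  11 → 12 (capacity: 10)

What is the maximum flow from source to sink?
Maximum flow = 5

Max flow: 5

Flow assignment:
  0 → 1: 5/5
  1 → 2: 5/18
  2 → 3: 5/19
  3 → 4: 5/16
  4 → 5: 5/8
  5 → 10: 5/10
  10 → 11: 5/10
  11 → 12: 5/10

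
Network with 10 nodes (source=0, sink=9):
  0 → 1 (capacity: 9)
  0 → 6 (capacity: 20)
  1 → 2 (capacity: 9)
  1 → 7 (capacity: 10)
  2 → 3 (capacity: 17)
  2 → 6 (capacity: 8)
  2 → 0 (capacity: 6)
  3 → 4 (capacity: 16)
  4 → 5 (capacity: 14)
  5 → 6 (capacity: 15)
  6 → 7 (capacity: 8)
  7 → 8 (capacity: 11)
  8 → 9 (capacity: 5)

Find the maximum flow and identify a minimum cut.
Max flow = 5, Min cut edges: (8,9)

Maximum flow: 5
Minimum cut: (8,9)
Partition: S = [0, 1, 2, 3, 4, 5, 6, 7, 8], T = [9]

Max-flow min-cut theorem verified: both equal 5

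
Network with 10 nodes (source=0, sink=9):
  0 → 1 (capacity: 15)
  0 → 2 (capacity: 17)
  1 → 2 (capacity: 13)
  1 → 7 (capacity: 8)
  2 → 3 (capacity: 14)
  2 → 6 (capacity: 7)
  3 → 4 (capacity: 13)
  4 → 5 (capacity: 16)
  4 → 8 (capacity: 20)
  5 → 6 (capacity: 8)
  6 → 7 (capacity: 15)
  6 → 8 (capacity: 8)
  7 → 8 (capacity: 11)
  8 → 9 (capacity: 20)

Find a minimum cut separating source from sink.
Min cut value = 20, edges: (8,9)

Min cut value: 20
Partition: S = [0, 1, 2, 3, 4, 5, 6, 7, 8], T = [9]
Cut edges: (8,9)

By max-flow min-cut theorem, max flow = min cut = 20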